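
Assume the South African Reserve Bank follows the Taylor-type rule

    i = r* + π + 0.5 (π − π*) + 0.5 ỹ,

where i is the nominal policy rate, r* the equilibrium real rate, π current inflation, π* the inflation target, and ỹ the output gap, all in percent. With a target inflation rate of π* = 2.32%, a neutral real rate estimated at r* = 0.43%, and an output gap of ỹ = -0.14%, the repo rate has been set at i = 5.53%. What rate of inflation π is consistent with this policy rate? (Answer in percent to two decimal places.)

Collecting π: i = r* + (1 + 0.5) π − 0.5 π* + 0.5 ỹ
1.5 π = 5.53 − 0.43 + 0.5 × 2.32 − 0.5 × (-0.14) = 6.33
π = 6.33 / 1.5 = 4.22

4.22%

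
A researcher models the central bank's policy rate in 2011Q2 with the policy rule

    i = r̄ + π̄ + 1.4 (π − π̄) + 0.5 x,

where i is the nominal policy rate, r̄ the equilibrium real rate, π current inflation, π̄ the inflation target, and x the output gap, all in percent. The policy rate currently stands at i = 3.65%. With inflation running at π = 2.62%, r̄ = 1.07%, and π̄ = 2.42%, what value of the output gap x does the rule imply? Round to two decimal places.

-0.24%

0.5 x = 3.65 − 1.07 − 2.42 − 1.4 × (2.62 − 2.42) = -0.12
x = -0.12 / 0.5 = -0.24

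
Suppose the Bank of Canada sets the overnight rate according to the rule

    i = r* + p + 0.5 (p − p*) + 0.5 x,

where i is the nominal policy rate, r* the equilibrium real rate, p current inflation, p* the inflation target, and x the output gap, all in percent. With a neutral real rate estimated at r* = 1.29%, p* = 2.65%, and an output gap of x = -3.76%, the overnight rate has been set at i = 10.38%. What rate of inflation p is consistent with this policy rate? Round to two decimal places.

8.20%

Collecting p: i = r* + (1 + 0.5) p − 0.5 p* + 0.5 x
1.5 p = 10.38 − 1.29 + 0.5 × 2.65 − 0.5 × (-3.76) = 12.295
p = 12.295 / 1.5 = 8.20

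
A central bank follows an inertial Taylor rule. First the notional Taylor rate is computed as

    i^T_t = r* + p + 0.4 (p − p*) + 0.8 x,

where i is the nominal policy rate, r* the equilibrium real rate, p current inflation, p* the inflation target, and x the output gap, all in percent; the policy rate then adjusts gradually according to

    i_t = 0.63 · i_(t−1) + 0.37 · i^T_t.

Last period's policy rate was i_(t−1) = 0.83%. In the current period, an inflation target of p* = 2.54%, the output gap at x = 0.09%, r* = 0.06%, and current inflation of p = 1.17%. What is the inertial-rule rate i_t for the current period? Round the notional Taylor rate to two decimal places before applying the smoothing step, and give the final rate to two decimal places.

i^T_t = 0.06 + 1.17 + 0.4 × (1.17 − 2.54) + 0.8 × 0.09
   = 0.06 + 1.17 − 0.548 + 0.072 = 0.75
i_t = 0.63 × 0.83 + 0.37 × 0.75 = 0.5229 + 0.2775 = 0.80

0.80%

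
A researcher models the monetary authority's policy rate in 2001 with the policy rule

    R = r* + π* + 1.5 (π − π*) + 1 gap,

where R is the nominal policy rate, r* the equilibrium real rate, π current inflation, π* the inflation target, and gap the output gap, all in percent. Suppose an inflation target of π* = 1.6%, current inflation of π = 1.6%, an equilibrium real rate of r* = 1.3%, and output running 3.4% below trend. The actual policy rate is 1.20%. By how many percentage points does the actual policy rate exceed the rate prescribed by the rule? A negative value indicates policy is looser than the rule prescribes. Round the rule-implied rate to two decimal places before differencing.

1.70 pp

Output 3.4% below potential → gap = -3.4.
R = 1.3 + 1.6 + 1.5 × (1.6 − 1.6) + 1 × (-3.4)
   = 1.3 + 1.6 + 0 − 3.4 = -0.50
Deviation = 1.20 − (-0.50) = 1.70 pp.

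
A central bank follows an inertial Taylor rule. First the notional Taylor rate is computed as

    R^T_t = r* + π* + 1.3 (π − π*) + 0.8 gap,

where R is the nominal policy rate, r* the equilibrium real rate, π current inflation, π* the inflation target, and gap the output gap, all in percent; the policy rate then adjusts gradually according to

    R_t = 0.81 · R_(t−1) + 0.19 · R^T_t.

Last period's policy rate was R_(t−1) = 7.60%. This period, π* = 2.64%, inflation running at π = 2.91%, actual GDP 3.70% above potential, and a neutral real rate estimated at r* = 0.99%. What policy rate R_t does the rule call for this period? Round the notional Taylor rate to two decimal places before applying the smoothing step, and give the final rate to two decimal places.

Output 3.70% above potential → gap = 3.70.
R^T_t = 0.99 + 2.64 + 1.3 × (2.91 − 2.64) + 0.8 × 3.70
   = 0.99 + 2.64 + 0.351 + 2.96 = 6.94
R_t = 0.81 × 7.60 + 0.19 × 6.94 = 6.156 + 1.3186 = 7.47

7.47%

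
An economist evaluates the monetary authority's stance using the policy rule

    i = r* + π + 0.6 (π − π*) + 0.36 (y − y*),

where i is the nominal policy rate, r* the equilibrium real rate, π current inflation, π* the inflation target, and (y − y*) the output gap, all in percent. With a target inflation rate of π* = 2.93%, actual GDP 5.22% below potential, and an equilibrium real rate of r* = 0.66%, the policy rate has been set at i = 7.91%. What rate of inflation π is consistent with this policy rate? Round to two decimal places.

6.80%

Output 5.22% below potential → (y − y*) = -5.22.
Collecting π: i = r* + (1 + 0.6) π − 0.6 π* + 0.36 (y − y*)
1.6 π = 7.91 − 0.66 + 0.6 × 2.93 − 0.36 × (-5.22) = 10.8872
π = 10.8872 / 1.6 = 6.80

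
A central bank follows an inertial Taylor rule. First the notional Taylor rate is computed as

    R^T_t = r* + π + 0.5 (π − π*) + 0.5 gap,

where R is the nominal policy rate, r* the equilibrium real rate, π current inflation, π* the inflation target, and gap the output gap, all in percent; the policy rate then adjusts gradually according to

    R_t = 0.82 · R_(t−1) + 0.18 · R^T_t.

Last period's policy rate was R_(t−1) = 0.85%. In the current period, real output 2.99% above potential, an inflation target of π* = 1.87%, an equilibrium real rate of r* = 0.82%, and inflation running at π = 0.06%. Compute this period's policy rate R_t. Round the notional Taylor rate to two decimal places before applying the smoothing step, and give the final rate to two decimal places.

0.96%

Output 2.99% above potential → gap = 2.99.
R^T_t = 0.82 + 0.06 + 0.5 × (0.06 − 1.87) + 0.5 × 2.99
   = 0.82 + 0.06 − 0.905 + 1.495 = 1.47
R_t = 0.82 × 0.85 + 0.18 × 1.47 = 0.697 + 0.2646 = 0.96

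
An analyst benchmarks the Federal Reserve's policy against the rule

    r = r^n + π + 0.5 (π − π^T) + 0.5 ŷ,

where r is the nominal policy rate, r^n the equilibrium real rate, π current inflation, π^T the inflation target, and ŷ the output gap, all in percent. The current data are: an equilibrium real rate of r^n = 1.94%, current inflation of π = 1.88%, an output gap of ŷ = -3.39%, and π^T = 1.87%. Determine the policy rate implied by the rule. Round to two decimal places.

2.13%

r = 1.94 + 1.88 + 0.5 × (1.88 − 1.87) + 0.5 × (-3.39)
   = 1.94 + 1.88 + 0.005 − 1.695 = 2.13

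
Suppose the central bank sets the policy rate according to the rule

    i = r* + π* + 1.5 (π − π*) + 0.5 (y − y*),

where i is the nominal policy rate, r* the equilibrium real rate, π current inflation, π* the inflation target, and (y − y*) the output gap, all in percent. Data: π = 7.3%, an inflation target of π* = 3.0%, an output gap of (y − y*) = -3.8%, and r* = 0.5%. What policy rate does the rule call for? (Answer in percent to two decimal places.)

i = 0.5 + 3.0 + 1.5 × (7.3 − 3.0) + 0.5 × (-3.8)
   = 0.5 + 3 + 6.45 − 1.9 = 8.05

8.05%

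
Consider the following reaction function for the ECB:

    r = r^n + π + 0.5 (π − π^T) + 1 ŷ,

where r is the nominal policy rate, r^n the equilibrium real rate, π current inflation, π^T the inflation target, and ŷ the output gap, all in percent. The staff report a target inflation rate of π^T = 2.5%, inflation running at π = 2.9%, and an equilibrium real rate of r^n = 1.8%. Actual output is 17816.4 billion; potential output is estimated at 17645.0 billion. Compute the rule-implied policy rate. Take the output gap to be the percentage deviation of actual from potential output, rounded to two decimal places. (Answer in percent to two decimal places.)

5.87%

Output gap = 100 × (17816.4 − 17645.0) / 17645.0 = 0.97%.
r = 1.80 + 2.90 + 0.5 × (2.90 − 2.50) + 1 × 0.97
   = 1.80 + 2.9 + 0.2 + 0.97 = 5.87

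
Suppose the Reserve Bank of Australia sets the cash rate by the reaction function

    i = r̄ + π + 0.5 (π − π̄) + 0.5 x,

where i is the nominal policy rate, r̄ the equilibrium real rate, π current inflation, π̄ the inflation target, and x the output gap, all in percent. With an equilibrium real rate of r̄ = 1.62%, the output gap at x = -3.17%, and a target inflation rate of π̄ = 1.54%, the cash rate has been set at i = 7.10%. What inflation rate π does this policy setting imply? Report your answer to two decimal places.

Collecting π: i = r̄ + (1 + 0.5) π − 0.5 π̄ + 0.5 x
1.5 π = 7.10 − 1.62 + 0.5 × 1.54 − 0.5 × (-3.17) = 7.835
π = 7.835 / 1.5 = 5.22

5.22%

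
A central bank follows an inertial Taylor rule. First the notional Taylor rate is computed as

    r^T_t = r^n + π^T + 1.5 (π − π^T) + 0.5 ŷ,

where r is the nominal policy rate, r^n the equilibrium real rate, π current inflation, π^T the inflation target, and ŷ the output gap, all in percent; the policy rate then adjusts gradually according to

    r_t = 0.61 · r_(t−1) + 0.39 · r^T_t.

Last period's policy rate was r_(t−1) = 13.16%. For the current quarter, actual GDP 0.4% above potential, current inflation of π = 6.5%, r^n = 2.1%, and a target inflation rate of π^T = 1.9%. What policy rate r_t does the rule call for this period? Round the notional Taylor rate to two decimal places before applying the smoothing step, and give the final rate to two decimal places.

12.36%

Output 0.4% above potential → ŷ = 0.4.
r^T_t = 2.1 + 1.9 + 1.5 × (6.5 − 1.9) + 0.5 × 0.4
   = 2.1 + 1.9 + 6.9 + 0.2 = 11.10
r_t = 0.61 × 13.16 + 0.39 × 11.10 = 8.0276 + 4.329 = 12.36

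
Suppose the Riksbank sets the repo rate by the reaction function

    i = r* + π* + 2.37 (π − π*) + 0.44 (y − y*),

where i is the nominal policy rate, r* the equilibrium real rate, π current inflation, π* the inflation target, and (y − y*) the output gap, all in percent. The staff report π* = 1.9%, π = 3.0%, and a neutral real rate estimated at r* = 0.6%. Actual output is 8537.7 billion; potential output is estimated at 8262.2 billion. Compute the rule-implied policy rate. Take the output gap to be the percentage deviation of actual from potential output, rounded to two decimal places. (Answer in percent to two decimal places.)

Output gap = 100 × (8537.7 − 8262.2) / 8262.2 = 3.33%.
i = 0.60 + 1.90 + 2.37 × (3.00 − 1.90) + 0.44 × 3.33
   = 0.60 + 1.9 + 2.607 + 1.4652 = 6.57

6.57%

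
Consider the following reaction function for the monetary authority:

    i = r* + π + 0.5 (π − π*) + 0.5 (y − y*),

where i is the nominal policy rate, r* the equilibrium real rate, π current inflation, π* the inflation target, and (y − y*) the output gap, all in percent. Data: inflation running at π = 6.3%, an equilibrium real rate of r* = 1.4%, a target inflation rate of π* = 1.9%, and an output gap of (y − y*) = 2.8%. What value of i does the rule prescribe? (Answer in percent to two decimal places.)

i = 1.4 + 6.3 + 0.5 × (6.3 − 1.9) + 0.5 × 2.8
   = 1.4 + 6.3 + 2.2 + 1.4 = 11.30

11.30%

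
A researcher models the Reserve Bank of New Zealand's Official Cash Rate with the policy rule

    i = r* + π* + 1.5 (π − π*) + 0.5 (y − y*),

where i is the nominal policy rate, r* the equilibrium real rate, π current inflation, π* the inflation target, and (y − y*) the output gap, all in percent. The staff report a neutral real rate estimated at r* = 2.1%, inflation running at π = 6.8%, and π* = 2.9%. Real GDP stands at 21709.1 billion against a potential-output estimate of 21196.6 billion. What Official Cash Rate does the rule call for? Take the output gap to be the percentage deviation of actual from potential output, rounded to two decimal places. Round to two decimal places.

Output gap = 100 × (21709.1 − 21196.6) / 21196.6 = 2.42%.
i = 2.10 + 2.90 + 1.5 × (6.80 − 2.90) + 0.5 × 2.42
   = 2.10 + 2.9 + 5.85 + 1.21 = 12.06

12.06%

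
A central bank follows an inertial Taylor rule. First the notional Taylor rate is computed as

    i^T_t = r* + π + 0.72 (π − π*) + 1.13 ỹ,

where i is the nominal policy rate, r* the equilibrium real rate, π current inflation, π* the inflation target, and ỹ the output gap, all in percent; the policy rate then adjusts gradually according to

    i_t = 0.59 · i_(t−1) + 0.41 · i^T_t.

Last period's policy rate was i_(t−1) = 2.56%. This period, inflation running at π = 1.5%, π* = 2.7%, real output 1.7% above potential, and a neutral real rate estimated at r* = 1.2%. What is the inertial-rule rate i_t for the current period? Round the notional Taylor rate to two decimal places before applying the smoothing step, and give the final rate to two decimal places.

3.05%

Output 1.7% above potential → ỹ = 1.7.
i^T_t = 1.2 + 1.5 + 0.72 × (1.5 − 2.7) + 1.13 × 1.7
   = 1.2 + 1.5 − 0.864 + 1.921 = 3.76
i_t = 0.59 × 2.56 + 0.41 × 3.76 = 1.5104 + 1.5416 = 3.05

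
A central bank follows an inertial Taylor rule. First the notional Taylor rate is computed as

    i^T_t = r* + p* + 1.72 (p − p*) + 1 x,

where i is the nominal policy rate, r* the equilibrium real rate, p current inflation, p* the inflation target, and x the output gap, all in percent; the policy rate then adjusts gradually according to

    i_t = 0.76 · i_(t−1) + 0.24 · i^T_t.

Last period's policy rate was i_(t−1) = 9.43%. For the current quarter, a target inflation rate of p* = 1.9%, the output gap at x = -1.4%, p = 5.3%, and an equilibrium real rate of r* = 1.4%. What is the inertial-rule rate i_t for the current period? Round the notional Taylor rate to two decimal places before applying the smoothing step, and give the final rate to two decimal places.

9.03%

i^T_t = 1.4 + 1.9 + 1.72 × (5.3 − 1.9) + 1 × (-1.4)
   = 1.4 + 1.9 + 5.848 − 1.4 = 7.75
i_t = 0.76 × 9.43 + 0.24 × 7.75 = 7.1668 + 1.86 = 9.03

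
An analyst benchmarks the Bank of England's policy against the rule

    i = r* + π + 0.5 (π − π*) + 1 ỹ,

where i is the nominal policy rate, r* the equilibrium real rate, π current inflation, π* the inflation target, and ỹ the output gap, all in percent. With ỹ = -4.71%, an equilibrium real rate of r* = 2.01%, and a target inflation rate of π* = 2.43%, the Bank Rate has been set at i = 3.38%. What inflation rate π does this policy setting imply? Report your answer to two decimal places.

4.86%

Collecting π: i = r* + (1 + 0.5) π − 0.5 π* + 1 ỹ
1.5 π = 3.38 − 2.01 + 0.5 × 2.43 − 1 × (-4.71) = 7.295
π = 7.295 / 1.5 = 4.86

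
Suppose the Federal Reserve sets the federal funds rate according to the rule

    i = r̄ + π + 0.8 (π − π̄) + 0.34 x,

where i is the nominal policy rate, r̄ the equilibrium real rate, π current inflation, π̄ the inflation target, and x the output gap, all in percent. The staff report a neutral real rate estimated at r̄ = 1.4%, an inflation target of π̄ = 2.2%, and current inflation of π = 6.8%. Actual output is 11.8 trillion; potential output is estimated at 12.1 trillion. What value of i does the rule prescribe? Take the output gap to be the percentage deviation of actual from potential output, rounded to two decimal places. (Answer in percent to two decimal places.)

11.04%

Output gap = 100 × (11.8 − 12.1) / 12.1 = -2.48%.
i = 1.40 + 6.80 + 0.8 × (6.80 − 2.20) + 0.34 × (-2.48)
   = 1.40 + 6.8 + 3.68 − 0.8432 = 11.04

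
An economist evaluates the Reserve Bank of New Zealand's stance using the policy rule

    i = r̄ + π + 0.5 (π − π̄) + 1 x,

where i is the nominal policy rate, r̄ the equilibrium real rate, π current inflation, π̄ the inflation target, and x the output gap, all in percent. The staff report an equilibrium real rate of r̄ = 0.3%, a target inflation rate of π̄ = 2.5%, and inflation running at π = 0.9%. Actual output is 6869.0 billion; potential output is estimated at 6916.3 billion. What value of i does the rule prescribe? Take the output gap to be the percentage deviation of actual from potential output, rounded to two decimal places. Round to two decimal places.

Output gap = 100 × (6869.0 − 6916.3) / 6916.3 = -0.68%.
i = 0.30 + 0.90 + 0.5 × (0.90 − 2.50) + 1 × (-0.68)
   = 0.30 + 0.9 − 0.8 − 0.68 = -0.28

-0.28%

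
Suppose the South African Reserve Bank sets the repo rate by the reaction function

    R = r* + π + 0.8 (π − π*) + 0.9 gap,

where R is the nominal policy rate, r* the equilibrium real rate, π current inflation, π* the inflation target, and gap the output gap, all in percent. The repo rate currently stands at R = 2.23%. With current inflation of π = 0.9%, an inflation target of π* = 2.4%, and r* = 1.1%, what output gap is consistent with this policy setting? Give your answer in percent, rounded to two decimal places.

0.9 gap = 2.23 − 1.1 − 0.9 − 0.8 × (0.9 − 2.4) = 1.43
gap = 1.43 / 0.9 = 1.59

1.59%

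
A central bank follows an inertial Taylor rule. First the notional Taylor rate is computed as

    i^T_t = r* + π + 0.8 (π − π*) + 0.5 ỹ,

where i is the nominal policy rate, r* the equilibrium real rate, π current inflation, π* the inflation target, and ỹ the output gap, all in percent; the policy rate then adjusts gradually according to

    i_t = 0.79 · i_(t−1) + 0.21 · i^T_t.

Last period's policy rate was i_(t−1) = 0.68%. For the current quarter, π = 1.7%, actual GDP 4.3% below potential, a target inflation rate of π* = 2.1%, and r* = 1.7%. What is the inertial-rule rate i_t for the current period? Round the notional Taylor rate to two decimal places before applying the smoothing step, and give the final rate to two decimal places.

Output 4.3% below potential → ỹ = -4.3.
i^T_t = 1.7 + 1.7 + 0.8 × (1.7 − 2.1) + 0.5 × (-4.3)
   = 1.7 + 1.7 − 0.32 − 2.15 = 0.93
i_t = 0.79 × 0.68 + 0.21 × 0.93 = 0.5372 + 0.1953 = 0.73

0.73%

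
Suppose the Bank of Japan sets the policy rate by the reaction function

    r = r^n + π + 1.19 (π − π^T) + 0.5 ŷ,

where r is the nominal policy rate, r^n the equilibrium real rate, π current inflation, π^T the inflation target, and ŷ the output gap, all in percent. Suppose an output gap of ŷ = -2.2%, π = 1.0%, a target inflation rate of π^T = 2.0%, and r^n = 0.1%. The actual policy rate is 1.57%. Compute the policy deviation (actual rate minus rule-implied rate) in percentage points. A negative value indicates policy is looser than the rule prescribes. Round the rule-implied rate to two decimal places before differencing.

r = 0.1 + 1.0 + 1.19 × (1.0 − 2.0) + 0.5 × (-2.2)
   = 0.1 + 1 − 1.19 − 1.1 = -1.19
Deviation = 1.57 − (-1.19) = 2.76 pp.

2.76 pp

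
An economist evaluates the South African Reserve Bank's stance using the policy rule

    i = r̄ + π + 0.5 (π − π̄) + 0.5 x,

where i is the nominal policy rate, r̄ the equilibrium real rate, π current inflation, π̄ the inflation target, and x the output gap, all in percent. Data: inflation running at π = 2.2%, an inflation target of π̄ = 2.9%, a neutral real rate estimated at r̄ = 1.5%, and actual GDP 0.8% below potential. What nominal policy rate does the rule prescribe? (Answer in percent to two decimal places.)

2.95%

Output 0.8% below potential → x = -0.8.
i = 1.5 + 2.2 + 0.5 × (2.2 − 2.9) + 0.5 × (-0.8)
   = 1.5 + 2.2 − 0.35 − 0.4 = 2.95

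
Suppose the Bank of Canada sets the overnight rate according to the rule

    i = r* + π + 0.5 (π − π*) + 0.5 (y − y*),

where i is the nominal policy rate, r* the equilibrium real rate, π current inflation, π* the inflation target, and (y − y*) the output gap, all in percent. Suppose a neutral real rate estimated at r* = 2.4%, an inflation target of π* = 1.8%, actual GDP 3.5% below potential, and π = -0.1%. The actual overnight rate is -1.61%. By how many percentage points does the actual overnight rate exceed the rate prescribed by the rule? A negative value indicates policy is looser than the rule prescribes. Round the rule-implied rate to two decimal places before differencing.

-1.21 pp

Output 3.5% below potential → (y − y*) = -3.5.
i = 2.4 + (-0.1) + 0.5 × (-0.1 − 1.8) + 0.5 × (-3.5)
   = 2.4 − 0.1 − 0.95 − 1.75 = -0.40
Deviation = -1.61 − (-0.40) = -1.21 pp.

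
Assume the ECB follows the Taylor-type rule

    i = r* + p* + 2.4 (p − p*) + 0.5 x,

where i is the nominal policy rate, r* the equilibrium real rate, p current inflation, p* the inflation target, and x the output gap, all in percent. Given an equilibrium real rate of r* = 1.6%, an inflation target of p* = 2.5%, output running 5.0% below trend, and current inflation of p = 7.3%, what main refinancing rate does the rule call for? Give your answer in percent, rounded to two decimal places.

Output 5.0% below potential → x = -5.0.
i = 1.6 + 2.5 + 2.4 × (7.3 − 2.5) + 0.5 × (-5.0)
   = 1.6 + 2.5 + 11.52 − 2.5 = 13.12

13.12%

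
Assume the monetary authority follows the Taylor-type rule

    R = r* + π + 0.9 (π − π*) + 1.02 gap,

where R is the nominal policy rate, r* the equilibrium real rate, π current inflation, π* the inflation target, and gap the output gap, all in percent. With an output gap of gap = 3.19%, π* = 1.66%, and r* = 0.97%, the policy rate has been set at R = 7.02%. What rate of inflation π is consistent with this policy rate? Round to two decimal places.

Collecting π: R = r* + (1 + 0.9) π − 0.9 π* + 1.02 gap
1.9 π = 7.02 − 0.97 + 0.9 × 1.66 − 1.02 × 3.19 = 4.2902
π = 4.2902 / 1.9 = 2.26

2.26%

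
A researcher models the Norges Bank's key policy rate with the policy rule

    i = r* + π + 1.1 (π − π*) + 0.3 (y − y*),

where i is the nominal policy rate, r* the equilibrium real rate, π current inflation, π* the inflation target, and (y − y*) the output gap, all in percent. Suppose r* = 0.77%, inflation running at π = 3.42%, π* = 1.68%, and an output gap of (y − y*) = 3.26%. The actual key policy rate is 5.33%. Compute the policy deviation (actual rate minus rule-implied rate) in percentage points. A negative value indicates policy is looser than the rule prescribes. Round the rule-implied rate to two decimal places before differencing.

-1.75 pp

i = 0.77 + 3.42 + 1.1 × (3.42 − 1.68) + 0.3 × 3.26
   = 0.77 + 3.42 + 1.914 + 0.978 = 7.08
Deviation = 5.33 − 7.08 = -1.75 pp.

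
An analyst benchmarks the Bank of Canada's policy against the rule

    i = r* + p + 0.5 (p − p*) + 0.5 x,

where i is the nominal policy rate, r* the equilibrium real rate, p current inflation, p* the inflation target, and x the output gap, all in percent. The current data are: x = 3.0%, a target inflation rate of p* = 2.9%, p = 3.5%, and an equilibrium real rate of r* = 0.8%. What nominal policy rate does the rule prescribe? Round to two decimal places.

i = 0.8 + 3.5 + 0.5 × (3.5 − 2.9) + 0.5 × 3.0
   = 0.8 + 3.5 + 0.3 + 1.5 = 6.10

6.10%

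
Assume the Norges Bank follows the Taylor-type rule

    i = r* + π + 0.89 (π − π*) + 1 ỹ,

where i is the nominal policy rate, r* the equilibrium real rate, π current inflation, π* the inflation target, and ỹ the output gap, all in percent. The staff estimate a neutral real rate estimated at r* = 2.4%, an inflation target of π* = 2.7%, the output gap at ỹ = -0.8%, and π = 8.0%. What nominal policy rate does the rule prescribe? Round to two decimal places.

i = 2.4 + 8.0 + 0.89 × (8.0 − 2.7) + 1 × (-0.8)
   = 2.4 + 8 + 4.717 − 0.8 = 14.32

14.32%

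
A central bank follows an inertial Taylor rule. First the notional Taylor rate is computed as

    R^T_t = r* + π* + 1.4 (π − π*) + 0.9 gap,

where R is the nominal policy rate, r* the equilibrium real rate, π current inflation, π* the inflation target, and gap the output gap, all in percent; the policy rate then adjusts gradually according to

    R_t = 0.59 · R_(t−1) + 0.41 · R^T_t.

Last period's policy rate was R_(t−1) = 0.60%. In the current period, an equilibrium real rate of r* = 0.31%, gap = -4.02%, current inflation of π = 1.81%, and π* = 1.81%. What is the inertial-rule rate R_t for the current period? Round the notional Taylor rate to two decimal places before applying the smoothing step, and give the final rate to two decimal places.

-0.26%

R^T_t = 0.31 + 1.81 + 1.4 × (1.81 − 1.81) + 0.9 × (-4.02)
   = 0.31 + 1.81 + 0 − 3.618 = -1.50
R_t = 0.59 × 0.60 + 0.41 × (-1.50) = 0.354 − 0.615 = -0.26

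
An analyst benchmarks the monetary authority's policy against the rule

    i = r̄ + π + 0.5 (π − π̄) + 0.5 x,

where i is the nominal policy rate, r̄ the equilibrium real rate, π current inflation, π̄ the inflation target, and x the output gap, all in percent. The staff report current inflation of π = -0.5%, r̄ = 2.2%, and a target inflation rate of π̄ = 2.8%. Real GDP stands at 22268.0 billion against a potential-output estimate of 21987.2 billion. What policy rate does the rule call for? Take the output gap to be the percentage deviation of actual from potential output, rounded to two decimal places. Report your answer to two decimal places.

Output gap = 100 × (22268.0 − 21987.2) / 21987.2 = 1.28%.
i = 2.20 + (-0.50) + 0.5 × (-0.50 − 2.80) + 0.5 × 1.28
   = 2.20 − 0.5 − 1.65 + 0.64 = 0.69

0.69%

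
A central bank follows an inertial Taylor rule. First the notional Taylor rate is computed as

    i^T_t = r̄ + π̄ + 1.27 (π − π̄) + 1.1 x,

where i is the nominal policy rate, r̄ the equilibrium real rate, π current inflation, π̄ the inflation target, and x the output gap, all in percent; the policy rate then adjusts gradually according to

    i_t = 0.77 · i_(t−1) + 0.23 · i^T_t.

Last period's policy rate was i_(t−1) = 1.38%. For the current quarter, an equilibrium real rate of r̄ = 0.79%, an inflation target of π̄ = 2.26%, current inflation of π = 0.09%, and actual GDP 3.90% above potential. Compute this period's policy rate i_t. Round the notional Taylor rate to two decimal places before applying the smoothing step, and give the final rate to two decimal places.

2.12%

Output 3.90% above potential → x = 3.90.
i^T_t = 0.79 + 2.26 + 1.27 × (0.09 − 2.26) + 1.1 × 3.90
   = 0.79 + 2.26 − 2.7559 + 4.29 = 4.58
i_t = 0.77 × 1.38 + 0.23 × 4.58 = 1.0626 + 1.0534 = 2.12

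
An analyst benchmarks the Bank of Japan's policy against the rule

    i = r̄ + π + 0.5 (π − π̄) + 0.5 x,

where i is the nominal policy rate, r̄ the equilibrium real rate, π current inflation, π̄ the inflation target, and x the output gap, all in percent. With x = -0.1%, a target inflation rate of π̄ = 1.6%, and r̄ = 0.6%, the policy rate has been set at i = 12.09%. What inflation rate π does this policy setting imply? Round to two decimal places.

Collecting π: i = r̄ + (1 + 0.5) π − 0.5 π̄ + 0.5 x
1.5 π = 12.09 − 0.6 + 0.5 × 1.6 − 0.5 × (-0.1) = 12.34
π = 12.34 / 1.5 = 8.23

8.23%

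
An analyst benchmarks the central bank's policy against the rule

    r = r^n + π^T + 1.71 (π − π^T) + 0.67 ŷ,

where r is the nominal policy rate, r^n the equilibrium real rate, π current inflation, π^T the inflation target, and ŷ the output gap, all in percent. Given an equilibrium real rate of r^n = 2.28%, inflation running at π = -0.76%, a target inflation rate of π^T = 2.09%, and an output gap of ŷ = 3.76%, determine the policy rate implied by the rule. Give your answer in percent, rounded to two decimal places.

2.02%

r = 2.28 + 2.09 + 1.71 × (-0.76 − 2.09) + 0.67 × 3.76
   = 2.28 + 2.09 − 4.8735 + 2.5192 = 2.02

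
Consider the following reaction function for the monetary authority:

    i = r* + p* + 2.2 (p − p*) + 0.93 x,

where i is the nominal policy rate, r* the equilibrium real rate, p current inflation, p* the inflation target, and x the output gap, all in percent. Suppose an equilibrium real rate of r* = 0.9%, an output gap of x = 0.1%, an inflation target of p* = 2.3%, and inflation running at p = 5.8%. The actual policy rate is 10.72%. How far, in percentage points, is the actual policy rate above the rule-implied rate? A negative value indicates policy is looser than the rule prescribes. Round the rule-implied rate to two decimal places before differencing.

i = 0.9 + 2.3 + 2.2 × (5.8 − 2.3) + 0.93 × 0.1
   = 0.9 + 2.3 + 7.7 + 0.093 = 10.99
Deviation = 10.72 − 10.99 = -0.27 pp.

-0.27 pp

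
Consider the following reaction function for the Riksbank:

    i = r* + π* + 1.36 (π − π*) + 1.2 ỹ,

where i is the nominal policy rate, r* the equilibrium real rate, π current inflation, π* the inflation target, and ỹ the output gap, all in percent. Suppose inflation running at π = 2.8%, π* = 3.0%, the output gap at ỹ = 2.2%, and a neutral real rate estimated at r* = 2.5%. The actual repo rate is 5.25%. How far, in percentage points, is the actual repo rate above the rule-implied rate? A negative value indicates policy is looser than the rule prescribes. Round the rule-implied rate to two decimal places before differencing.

i = 2.5 + 3.0 + 1.36 × (2.8 − 3.0) + 1.2 × 2.2
   = 2.5 + 3 − 0.272 + 2.64 = 7.87
Deviation = 5.25 − 7.87 = -2.62 pp.

-2.62 pp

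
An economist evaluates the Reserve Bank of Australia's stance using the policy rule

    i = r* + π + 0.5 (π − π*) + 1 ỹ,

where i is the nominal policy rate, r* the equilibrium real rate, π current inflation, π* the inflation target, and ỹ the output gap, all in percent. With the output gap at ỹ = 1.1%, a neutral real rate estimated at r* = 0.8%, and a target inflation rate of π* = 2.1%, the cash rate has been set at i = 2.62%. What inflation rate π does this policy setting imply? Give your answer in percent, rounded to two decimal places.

Collecting π: i = r* + (1 + 0.5) π − 0.5 π* + 1 ỹ
1.5 π = 2.62 − 0.8 + 0.5 × 2.1 − 1 × 1.1 = 1.77
π = 1.77 / 1.5 = 1.18

1.18%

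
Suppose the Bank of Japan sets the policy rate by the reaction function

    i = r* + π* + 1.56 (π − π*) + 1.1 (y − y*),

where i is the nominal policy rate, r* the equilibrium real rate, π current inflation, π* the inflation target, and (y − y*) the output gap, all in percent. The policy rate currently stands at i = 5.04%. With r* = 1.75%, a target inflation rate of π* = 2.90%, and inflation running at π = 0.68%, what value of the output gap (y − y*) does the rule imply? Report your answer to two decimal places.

3.50%

1.1 (y − y*) = 5.04 − 1.75 − 2.90 − 1.56 × (0.68 − 2.90) = 3.8532
(y − y*) = 3.8532 / 1.1 = 3.50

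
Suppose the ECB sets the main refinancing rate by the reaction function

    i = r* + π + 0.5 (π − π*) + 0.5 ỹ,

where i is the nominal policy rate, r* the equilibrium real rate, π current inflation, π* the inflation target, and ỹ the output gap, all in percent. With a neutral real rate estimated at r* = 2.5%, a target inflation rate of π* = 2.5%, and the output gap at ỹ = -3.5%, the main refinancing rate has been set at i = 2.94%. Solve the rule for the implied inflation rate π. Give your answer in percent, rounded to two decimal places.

Collecting π: i = r* + (1 + 0.5) π − 0.5 π* + 0.5 ỹ
1.5 π = 2.94 − 2.5 + 0.5 × 2.5 − 0.5 × (-3.5) = 3.44
π = 3.44 / 1.5 = 2.29

2.29%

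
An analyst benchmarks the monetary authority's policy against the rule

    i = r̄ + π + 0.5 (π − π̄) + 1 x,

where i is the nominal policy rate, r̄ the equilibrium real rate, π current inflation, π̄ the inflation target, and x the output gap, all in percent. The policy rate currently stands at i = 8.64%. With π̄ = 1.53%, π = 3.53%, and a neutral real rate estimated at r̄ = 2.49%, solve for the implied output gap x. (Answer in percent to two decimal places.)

1.62%

1 x = 8.64 − 2.49 − 3.53 − 0.5 × (3.53 − 1.53) = 1.62
x = 1.62 / 1 = 1.62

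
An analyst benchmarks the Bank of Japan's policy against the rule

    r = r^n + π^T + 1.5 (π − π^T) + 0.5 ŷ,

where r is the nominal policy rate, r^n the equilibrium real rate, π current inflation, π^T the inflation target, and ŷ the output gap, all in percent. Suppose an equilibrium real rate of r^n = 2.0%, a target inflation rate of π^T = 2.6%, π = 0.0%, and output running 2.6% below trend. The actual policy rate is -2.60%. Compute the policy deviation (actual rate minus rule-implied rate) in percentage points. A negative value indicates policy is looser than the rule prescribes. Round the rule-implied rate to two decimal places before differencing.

Output 2.6% below potential → ŷ = -2.6.
r = 2.0 + 2.6 + 1.5 × (0.0 − 2.6) + 0.5 × (-2.6)
   = 2.0 + 2.6 − 3.9 − 1.3 = -0.60
Deviation = -2.60 − (-0.60) = -2.00 pp.

-2.00 pp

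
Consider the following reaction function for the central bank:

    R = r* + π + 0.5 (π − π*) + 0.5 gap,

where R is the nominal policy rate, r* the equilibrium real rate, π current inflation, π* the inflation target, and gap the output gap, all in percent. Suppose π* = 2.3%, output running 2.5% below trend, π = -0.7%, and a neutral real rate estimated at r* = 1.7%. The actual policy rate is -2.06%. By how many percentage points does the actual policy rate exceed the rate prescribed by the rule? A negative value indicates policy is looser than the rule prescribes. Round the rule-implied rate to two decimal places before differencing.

-0.31 pp

Output 2.5% below potential → gap = -2.5.
R = 1.7 + (-0.7) + 0.5 × (-0.7 − 2.3) + 0.5 × (-2.5)
   = 1.7 − 0.7 − 1.5 − 1.25 = -1.75
Deviation = -2.06 − (-1.75) = -0.31 pp.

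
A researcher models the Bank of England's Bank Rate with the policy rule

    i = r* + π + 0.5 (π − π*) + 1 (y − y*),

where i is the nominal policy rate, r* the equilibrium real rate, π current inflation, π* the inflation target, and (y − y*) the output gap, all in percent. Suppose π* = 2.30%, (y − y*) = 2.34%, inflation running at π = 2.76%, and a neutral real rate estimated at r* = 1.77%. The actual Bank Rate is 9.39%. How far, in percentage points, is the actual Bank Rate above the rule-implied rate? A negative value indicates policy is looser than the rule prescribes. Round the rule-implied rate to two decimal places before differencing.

i = 1.77 + 2.76 + 0.5 × (2.76 − 2.30) + 1 × 2.34
   = 1.77 + 2.76 + 0.23 + 2.34 = 7.10
Deviation = 9.39 − 7.10 = 2.29 pp.

2.29 pp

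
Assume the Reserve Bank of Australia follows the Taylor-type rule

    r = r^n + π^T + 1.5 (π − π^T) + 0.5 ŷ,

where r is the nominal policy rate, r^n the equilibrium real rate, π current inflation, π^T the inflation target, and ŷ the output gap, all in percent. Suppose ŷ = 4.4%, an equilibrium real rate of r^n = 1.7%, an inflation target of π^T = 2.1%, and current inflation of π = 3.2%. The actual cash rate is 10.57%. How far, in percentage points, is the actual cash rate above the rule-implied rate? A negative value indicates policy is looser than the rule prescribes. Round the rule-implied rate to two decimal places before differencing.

2.92 pp

r = 1.7 + 2.1 + 1.5 × (3.2 − 2.1) + 0.5 × 4.4
   = 1.7 + 2.1 + 1.65 + 2.2 = 7.65
Deviation = 10.57 − 7.65 = 2.92 pp.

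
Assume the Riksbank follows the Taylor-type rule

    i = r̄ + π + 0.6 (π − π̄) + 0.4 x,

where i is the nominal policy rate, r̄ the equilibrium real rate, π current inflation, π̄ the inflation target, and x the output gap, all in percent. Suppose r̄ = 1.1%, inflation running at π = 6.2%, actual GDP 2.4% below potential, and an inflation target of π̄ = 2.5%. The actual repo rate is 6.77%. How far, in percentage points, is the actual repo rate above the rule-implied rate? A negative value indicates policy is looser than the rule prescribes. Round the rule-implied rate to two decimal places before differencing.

Output 2.4% below potential → x = -2.4.
i = 1.1 + 6.2 + 0.6 × (6.2 − 2.5) + 0.4 × (-2.4)
   = 1.1 + 6.2 + 2.22 − 0.96 = 8.56
Deviation = 6.77 − 8.56 = -1.79 pp.

-1.79 pp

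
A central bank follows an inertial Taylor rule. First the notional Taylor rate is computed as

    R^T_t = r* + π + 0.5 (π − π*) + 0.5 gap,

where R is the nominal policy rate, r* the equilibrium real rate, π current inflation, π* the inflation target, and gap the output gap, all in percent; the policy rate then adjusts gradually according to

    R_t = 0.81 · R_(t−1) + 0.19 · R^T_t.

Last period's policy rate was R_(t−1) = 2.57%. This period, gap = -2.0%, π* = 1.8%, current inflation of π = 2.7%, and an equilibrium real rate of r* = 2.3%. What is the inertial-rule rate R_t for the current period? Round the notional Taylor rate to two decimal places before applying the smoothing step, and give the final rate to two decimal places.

R^T_t = 2.3 + 2.7 + 0.5 × (2.7 − 1.8) + 0.5 × (-2.0)
   = 2.3 + 2.7 + 0.45 − 1 = 4.45
R_t = 0.81 × 2.57 + 0.19 × 4.45 = 2.0817 + 0.8455 = 2.93

2.93%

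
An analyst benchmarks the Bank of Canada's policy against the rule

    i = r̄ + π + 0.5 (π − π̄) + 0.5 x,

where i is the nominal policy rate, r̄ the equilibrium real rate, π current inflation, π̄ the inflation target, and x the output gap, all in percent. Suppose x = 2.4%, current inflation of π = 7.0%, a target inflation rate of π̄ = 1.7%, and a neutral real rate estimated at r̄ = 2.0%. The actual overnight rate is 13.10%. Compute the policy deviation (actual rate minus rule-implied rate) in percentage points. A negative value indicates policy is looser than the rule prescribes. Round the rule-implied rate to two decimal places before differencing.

i = 2.0 + 7.0 + 0.5 × (7.0 − 1.7) + 0.5 × 2.4
   = 2.0 + 7 + 2.65 + 1.2 = 12.85
Deviation = 13.10 − 12.85 = 0.25 pp.

0.25 pp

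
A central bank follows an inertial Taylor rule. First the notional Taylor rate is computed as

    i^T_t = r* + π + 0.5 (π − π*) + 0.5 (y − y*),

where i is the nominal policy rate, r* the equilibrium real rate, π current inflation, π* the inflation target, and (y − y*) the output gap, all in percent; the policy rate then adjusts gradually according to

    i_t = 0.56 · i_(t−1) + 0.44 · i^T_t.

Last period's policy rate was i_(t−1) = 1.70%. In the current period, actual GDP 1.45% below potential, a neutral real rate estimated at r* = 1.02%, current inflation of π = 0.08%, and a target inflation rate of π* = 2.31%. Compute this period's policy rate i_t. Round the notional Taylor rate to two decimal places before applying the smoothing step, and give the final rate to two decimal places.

0.63%

Output 1.45% below potential → (y − y*) = -1.45.
i^T_t = 1.02 + 0.08 + 0.5 × (0.08 − 2.31) + 0.5 × (-1.45)
   = 1.02 + 0.08 − 1.115 − 0.725 = -0.74
i_t = 0.56 × 1.70 + 0.44 × (-0.74) = 0.952 − 0.3256 = 0.63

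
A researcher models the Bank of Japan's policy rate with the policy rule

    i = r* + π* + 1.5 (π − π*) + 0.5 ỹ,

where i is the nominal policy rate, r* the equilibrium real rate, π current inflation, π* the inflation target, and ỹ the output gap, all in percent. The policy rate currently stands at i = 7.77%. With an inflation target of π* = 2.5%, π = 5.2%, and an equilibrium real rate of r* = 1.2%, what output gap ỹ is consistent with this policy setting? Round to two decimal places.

0.04%

0.5 ỹ = 7.77 − 1.2 − 2.5 − 1.5 × (5.2 − 2.5) = 0.02
ỹ = 0.02 / 0.5 = 0.04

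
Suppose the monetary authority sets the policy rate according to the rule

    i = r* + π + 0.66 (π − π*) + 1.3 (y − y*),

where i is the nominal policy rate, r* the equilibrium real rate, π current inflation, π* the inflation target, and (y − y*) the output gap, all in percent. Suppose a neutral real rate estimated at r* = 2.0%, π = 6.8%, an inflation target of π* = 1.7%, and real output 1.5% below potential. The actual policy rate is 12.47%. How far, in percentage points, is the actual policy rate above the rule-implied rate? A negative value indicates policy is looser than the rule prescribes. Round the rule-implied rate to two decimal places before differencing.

Output 1.5% below potential → (y − y*) = -1.5.
i = 2.0 + 6.8 + 0.66 × (6.8 − 1.7) + 1.3 × (-1.5)
   = 2.0 + 6.8 + 3.366 − 1.95 = 10.22
Deviation = 12.47 − 10.22 = 2.25 pp.

2.25 pp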